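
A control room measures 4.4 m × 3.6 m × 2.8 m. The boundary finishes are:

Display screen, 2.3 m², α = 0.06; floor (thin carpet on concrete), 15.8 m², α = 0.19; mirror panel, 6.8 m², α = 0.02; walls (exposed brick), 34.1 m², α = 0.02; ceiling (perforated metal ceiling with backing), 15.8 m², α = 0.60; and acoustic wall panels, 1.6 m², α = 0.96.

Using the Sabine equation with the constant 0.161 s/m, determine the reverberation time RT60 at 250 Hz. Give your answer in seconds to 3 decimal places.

A = Σ Sᵢαᵢ = 2.3·0.06 + 15.8·0.19 + 6.8·0.02 + 34.1·0.02 + 15.8·0.60 + 1.6·0.96 = 14.974 sabins.
Room volume: 44.352 m³.
Sabine: RT60 = 0.161 × 44.352 / 14.974 = 0.477 s.

0.477 sec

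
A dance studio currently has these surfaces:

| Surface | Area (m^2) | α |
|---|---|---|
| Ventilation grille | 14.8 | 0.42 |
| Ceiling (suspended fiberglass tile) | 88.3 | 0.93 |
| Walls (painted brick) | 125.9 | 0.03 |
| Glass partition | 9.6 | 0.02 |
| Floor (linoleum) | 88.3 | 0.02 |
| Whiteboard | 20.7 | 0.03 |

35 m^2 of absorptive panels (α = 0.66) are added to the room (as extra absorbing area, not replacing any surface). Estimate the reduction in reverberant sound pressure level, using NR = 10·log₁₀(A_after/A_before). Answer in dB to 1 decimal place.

0.9 dB

Equivalent absorption area: A_before = 14.8×0.42 + 88.3×0.93 + 125.9×0.03 + 9.6×0.02 + 88.3×0.02 + 20.7×0.03 = 94.691 m^2.
Added absorption = 35 × 0.66 = 23.100 sabins.
New total A_after = 117.791 sabins.
Reduction = 10 log₁₀(A_after/A_before) = 10 log₁₀(1.2440) = 0.9 dB.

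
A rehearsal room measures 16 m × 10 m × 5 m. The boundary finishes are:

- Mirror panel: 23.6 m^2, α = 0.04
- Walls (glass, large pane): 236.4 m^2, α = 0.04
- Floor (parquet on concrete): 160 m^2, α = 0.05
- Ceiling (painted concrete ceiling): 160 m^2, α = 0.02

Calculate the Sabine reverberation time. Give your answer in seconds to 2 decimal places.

5.96 sec

A = Σ Sᵢαᵢ = 23.6·0.04 + 236.4·0.04 + 160·0.05 + 160·0.02 = 21.600 sabins.
Volume V = 16 × 10 × 5 = 800 m³.
RT60 = 0.161 · V / A = 0.161 × 800 / 21.600 = 5.96 s.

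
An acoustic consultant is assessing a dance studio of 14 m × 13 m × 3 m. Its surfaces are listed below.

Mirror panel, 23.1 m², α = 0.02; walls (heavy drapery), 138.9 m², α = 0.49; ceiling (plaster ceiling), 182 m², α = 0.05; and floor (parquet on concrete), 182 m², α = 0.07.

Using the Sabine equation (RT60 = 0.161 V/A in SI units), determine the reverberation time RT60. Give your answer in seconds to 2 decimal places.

Equivalent absorption area: A = 23.1×0.02 + 138.9×0.49 + 182×0.05 + 182×0.07 = 90.363 m².
V = 14·13·3 = 546 m³.
RT60 = 0.161 · V / A = 0.161 × 546 / 90.363 = 0.97 s.

0.97 s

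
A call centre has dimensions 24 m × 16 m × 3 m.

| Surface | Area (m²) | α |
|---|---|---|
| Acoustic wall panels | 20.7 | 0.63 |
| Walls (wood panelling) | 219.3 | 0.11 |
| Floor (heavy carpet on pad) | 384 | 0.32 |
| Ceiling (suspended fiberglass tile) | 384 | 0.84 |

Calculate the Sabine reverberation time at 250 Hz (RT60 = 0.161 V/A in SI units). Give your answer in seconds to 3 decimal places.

Summing Sᵢαᵢ: 13.041 + 24.123 + 122.880 + 322.560 → A = 482.604 sabins.
Volume V = 24 × 16 × 3 = 1152 m³.
RT60 = 0.161 · V / A = 0.161 × 1152 / 482.604 = 0.384 s.

0.384 seconds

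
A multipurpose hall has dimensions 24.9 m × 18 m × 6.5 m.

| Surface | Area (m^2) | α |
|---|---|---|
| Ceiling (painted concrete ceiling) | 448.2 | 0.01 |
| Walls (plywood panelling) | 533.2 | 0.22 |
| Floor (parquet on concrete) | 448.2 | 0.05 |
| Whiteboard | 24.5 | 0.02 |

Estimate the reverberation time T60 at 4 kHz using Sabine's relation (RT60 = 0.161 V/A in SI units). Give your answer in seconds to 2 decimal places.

Equivalent absorption area: A = 448.2*0.01 + 533.2*0.22 + 448.2*0.05 + 24.5*0.02 = 144.686 m^2.
Room volume: 2913.3 m³.
T = 0.161 V/A = 0.161·2913.3/144.686 = 3.24 s.

3.24 sec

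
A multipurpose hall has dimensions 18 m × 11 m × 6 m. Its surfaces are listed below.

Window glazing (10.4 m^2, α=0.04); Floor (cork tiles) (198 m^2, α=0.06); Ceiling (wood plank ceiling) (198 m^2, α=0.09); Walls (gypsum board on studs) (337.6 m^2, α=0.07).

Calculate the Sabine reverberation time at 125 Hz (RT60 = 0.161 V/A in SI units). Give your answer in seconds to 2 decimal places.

3.56 s

Total absorption A = 10.4×0.04 + 198×0.06 + 198×0.09 + 337.6×0.07
  = 0.416 + 11.880 + 17.820 + 23.632 = 53.748 m^2 sabins.
Volume V = 18 × 11 × 6 = 1188 m³.
T = 0.161 V/A = 0.161·1188/53.748 = 3.56 s.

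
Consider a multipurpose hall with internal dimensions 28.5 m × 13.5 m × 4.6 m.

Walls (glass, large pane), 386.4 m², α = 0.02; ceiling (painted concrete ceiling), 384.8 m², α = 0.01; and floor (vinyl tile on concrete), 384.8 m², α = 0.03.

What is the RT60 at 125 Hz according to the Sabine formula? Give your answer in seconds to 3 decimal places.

Total absorption A = 386.4·0.02 + 384.8·0.01 + 384.8·0.03
  = 7.728 + 3.848 + 11.544 = 23.120 m² sabins.
V = 28.5·13.5·4.6 = 1769.85 m³.
T = 0.161 V/A = 0.161·1769.85/23.120 = 12.325 s.

12.325 s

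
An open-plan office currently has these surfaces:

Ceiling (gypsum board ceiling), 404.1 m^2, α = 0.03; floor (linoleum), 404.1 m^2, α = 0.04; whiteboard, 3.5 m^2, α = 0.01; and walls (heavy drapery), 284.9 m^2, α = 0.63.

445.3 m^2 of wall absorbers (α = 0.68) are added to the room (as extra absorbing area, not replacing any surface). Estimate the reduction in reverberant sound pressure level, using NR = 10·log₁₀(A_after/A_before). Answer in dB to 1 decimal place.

3.9 dB

Summing Sᵢαᵢ: 12.123 + 16.164 + 0.035 + 179.487 → A_before = 207.809 sabins.
Treatment contributes 445.3·0.68 = 302.804 sabins.
New total A_after = 510.613 sabins.
Reduction = 10 log₁₀(A_after/A_before) = 10 log₁₀(2.4571) = 3.9 dB.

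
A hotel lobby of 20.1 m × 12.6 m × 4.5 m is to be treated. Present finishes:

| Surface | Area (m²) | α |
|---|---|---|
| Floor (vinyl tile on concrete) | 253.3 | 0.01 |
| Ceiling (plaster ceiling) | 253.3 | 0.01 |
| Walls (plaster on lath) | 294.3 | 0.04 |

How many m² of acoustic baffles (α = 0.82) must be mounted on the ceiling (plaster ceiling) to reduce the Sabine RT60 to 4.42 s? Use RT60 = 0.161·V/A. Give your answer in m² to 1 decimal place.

30.5

Summing Sᵢαᵢ: 2.533 + 2.533 + 11.772 → A₁ = 16.838 sabins.
V = 1139.67 m³. Target absorption A₂ = 0.161 × 1139.67 / 4.42 = 41.513 sabins.
Absorption to add: 41.513 − 16.838 = 24.675 sabins.
Net gain per m²: Δα = 0.82 − 0.01 = 0.81.
Area = ΔA/Δα = 24.675/0.81 = 30.5 m².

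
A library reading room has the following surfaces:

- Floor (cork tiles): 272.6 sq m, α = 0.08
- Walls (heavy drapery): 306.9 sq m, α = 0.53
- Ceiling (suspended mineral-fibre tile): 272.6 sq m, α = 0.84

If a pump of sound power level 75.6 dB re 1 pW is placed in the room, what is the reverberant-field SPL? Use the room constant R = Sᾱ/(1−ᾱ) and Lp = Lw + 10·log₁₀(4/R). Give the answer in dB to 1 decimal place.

52.6 dB

A = 413.449 sabins; S = 852.1 sq m.
ᾱ = 0.4852, so room constant R = A/(1−ᾱ) = 803.125 sq m.
Lp = 75.6 + 10·log₁₀(4/803.125) = 75.6 + (-23.03) = 52.6 dB.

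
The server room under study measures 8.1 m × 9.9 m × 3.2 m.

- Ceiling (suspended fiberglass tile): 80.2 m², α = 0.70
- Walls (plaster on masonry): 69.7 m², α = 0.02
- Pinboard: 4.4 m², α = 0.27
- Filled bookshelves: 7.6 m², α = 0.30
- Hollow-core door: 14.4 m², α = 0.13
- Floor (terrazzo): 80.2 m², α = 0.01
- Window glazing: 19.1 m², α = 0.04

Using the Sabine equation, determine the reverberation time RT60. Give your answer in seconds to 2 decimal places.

Total absorption A = 80.2*0.70 + 69.7*0.02 + 4.4*0.27 + 7.6*0.30 + 14.4*0.13 + 80.2*0.01 + 19.1*0.04
  = 56.140 + 1.394 + 1.188 + 2.280 + 1.872 + 0.802 + 0.764 = 64.440 m² sabins.
Volume V = 8.1 × 9.9 × 3.2 = 256.608 m³.
RT60 = 0.161 · V / A = 0.161 × 256.608 / 64.440 = 0.64 s.

0.64 seconds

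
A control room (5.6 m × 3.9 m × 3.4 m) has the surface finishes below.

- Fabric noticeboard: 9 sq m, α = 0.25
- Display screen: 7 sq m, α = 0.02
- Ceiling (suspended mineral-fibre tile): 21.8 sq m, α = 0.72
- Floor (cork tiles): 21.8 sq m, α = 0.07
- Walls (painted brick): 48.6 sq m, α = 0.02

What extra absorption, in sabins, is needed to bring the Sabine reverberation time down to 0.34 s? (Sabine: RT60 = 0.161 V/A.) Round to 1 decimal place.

14.6 sabins

Equivalent absorption area: A₁ = 9×0.25 + 7×0.02 + 21.8×0.72 + 21.8×0.07 + 48.6×0.02 = 20.584 sq m.
Target A₂ = 0.161·74.256/0.34 = 35.162 sabins (V = 74.256 m³).
Additional absorption ΔA = 35.162 − 20.584 = 14.6 sabins.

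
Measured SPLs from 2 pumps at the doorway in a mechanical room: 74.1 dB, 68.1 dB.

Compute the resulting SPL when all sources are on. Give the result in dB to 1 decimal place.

Σ 10^(Lᵢ/10) = 3.216e+07.
Combined level = 10 log₁₀(3.216e+07) = 75.1 dB.

75.1 dB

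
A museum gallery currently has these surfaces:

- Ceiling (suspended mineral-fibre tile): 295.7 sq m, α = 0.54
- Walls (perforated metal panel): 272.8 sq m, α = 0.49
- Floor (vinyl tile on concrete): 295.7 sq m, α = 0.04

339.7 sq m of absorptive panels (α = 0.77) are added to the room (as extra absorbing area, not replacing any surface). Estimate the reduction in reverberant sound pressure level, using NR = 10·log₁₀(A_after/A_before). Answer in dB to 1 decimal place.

2.7 dB

Total absorption A_before = 295.7·0.54 + 272.8·0.49 + 295.7·0.04
  = 159.678 + 133.672 + 11.828 = 305.178 sq m sabins.
Added absorption = 339.7 × 0.77 = 261.569 sabins.
New total A_after = 566.747 sabins.
NR = 10·log₁₀(566.747/305.178) = 2.7 dB.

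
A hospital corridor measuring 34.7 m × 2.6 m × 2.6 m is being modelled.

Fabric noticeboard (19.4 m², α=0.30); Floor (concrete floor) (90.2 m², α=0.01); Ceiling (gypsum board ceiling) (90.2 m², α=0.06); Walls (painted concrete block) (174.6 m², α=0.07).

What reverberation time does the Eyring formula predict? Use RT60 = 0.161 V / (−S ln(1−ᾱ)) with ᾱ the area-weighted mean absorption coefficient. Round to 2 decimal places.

1.50 seconds

Total surface area S = 19.4 + 90.2 + 90.2 + 174.6 = 374.4 m².
Σ(Sᵢαᵢ) = 19.4·0.30 + 90.2·0.01 + 90.2·0.06 + 174.6·0.07 = 24.356.
ᾱ = 24.356 / 374.4 = 0.0651.
Eyring denominator: −S ln(1−ᾱ) = 25.203.
V = 34.7 × 2.6 × 2.6 = 234.572 m³.
RT60 = 0.161 × 234.572 / 25.203 = 1.50 s.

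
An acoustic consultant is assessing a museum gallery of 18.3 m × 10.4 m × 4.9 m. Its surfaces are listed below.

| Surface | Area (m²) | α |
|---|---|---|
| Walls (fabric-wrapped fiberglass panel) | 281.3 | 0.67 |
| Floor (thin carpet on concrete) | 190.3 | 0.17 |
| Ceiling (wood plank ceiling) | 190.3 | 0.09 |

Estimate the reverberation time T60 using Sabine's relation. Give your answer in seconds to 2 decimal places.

Equivalent absorption area: A = 281.3*0.67 + 190.3*0.17 + 190.3*0.09 = 237.949 m².
V = 18.3·10.4·4.9 = 932.568 m³.
RT60 = 0.161 · V / A = 0.161 × 932.568 / 237.949 = 0.63 s.

0.63 s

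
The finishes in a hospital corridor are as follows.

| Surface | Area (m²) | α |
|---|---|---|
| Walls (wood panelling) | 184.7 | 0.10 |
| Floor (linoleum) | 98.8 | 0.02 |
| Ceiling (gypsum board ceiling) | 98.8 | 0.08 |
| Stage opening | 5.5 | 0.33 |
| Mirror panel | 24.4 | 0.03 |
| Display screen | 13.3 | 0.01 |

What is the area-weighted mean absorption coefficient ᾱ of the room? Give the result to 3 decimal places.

Total surface area S = 425.5 m².
Σ(Sᵢαᵢ) = 184.7×0.10 + 98.8×0.02 + 98.8×0.08 + 5.5×0.33 + 24.4×0.03 + 13.3×0.01 = 31.030.
ᾱ = 31.030 / 425.5 = 0.073.

0.073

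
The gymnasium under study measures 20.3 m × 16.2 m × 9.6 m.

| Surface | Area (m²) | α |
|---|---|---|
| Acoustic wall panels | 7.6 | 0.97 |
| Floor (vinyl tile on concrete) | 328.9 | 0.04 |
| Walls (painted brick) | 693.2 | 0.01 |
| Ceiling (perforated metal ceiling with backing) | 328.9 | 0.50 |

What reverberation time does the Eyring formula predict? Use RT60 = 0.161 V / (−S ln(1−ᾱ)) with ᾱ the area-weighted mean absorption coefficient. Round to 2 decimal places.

Total surface area S = 7.6 + 328.9 + 693.2 + 328.9 = 1358.6 m².
Absorption A = 7.6·0.97 + 328.9·0.04 + 693.2·0.01 + 328.9·0.50 = 191.910 sabins.
Mean coefficient ᾱ = A/S = 0.1413.
−S·ln(1−ᾱ) = −1358.6 × ln(1 − 0.1413) = 206.963.
V = 20.3 × 16.2 × 9.6 = 3157.056 m³.
RT60 = 0.161 × 3157.056 / 206.963 = 2.46 s.

2.46 sec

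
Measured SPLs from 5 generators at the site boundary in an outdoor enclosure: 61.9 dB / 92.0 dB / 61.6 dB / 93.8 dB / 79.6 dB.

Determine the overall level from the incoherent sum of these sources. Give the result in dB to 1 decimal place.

96.1 dB

Σ 10^(Lᵢ/10) = 4.078e+09.
Combined level = 10 log₁₀(4.078e+09) = 96.1 dB.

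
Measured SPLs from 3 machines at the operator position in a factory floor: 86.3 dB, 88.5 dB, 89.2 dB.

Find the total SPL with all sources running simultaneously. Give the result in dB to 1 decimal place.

Σ 10^(Lᵢ/10) = 1.966e+09.
Combined level = 10 log₁₀(1.966e+09) = 92.9 dB.

92.9 dB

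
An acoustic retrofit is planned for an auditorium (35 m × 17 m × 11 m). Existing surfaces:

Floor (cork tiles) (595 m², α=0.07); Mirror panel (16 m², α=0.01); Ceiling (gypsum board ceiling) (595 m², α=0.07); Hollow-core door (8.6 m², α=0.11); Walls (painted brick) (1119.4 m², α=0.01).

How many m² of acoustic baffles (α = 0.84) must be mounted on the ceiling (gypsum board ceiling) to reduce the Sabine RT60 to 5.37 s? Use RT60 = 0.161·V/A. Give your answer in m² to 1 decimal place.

Summing Sᵢαᵢ: 41.650 + 0.160 + 41.650 + 0.946 + 11.194 → A₁ = 95.600 sabins.
Required A₂ = 0.161·6545/5.37 = 196.228 sabins.
ΔA needed = 196.228 − 95.600 = 100.628 sabins.
Net gain per m²: Δα = 0.84 − 0.07 = 0.77.
Panel area = 100.628 / 0.77 = 130.7 m².

130.7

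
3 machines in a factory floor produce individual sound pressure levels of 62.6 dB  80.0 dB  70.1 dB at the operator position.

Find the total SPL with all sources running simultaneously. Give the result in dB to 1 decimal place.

Sum in the linear (power) domain: Σ 10^(Lᵢ/10) = 10^(62.6/10) + 10^(80.0/10) + 10^(70.1/10) = 1.121e+08.
Back to dB: 10·log₁₀ Σ = 80.5 dB.

80.5 dB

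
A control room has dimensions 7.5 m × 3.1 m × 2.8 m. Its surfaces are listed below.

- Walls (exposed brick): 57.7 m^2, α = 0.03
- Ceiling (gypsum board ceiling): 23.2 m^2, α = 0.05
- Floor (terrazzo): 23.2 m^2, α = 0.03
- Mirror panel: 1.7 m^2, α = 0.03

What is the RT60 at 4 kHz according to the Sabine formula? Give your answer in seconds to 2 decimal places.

2.88 s

A = Σ Sᵢαᵢ = 57.7*0.03 + 23.2*0.05 + 23.2*0.03 + 1.7*0.03 = 3.638 sabins.
V = 7.5·3.1·2.8 = 65.1 m³.
RT60 = 0.161 · V / A = 0.161 × 65.1 / 3.638 = 2.88 s.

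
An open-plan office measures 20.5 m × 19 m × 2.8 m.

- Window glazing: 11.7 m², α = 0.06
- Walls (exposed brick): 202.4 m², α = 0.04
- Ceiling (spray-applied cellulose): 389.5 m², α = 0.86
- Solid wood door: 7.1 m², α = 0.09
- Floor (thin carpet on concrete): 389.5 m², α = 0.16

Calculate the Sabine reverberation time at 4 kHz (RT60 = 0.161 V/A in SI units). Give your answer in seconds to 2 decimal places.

Summing Sᵢαᵢ: 0.702 + 8.096 + 334.970 + 0.639 + 62.320 → A = 406.727 sabins.
V = 20.5·19·2.8 = 1090.6 m³.
RT60 = 0.161 · V / A = 0.161 × 1090.6 / 406.727 = 0.43 s.

0.43 s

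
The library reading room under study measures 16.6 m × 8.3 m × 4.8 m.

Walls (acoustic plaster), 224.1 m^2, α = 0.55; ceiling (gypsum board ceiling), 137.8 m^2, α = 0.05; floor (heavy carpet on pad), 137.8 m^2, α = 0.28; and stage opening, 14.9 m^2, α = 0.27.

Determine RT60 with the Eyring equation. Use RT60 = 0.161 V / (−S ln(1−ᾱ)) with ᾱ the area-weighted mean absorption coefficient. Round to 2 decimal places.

Total surface area S = 224.1 + 137.8 + 137.8 + 14.9 = 514.6 m^2.
Σ(Sᵢαᵢ) = 224.1×0.55 + 137.8×0.05 + 137.8×0.28 + 14.9×0.27 = 172.752.
ᾱ = 172.752 / 514.6 = 0.3357.
−S·ln(1−ᾱ) = −514.6 × ln(1 − 0.3357) = 210.482.
V = 16.6 × 8.3 × 4.8 = 661.344 m³.
T = 0.161·V/[−S·ln(1−ᾱ)] = 0.161·661.344/210.482 = 0.51 s.

0.51 sec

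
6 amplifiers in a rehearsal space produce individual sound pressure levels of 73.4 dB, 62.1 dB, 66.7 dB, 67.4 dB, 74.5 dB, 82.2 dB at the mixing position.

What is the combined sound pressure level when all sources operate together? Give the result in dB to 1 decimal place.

83.6 dB

Converting to relative power and adding: 10^(73.4/10) + 10^(62.1/10) + 10^(66.7/10) + 10^(67.4/10) + 10^(74.5/10) + 10^(82.2/10) = 2.278e+08.
Combined level = 10 log₁₀(2.278e+08) = 83.6 dB.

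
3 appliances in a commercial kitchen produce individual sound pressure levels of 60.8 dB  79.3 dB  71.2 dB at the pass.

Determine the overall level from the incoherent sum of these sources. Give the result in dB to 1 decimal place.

Sum in the linear (power) domain: Σ 10^(Lᵢ/10) = 10^(60.8/10) + 10^(79.3/10) + 10^(71.2/10) = 9.95e+07.
L_total = 10·log₁₀(9.95e+07) = 80.0 dB.

80.0 dB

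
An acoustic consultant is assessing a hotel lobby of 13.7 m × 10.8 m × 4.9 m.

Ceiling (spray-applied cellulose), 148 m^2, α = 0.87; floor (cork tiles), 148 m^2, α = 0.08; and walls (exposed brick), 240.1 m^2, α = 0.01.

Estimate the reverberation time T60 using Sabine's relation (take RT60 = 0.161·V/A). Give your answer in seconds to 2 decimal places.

0.82 sec

Total absorption A = 148·0.87 + 148·0.08 + 240.1·0.01
  = 128.760 + 11.840 + 2.401 = 143.001 m^2 sabins.
Room volume: 725.004 m³.
T = 0.161 V/A = 0.161·725.004/143.001 = 0.82 s.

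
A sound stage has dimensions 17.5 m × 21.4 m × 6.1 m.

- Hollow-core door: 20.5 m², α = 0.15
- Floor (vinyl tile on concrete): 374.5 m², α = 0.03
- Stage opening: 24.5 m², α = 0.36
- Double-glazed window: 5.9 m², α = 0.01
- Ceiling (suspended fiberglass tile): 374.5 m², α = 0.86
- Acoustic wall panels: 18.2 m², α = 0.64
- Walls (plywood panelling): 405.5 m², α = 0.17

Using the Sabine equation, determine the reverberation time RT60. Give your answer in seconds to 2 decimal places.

0.86 seconds

A = Σ Sᵢαᵢ = 20.5*0.15 + 374.5*0.03 + 24.5*0.36 + 5.9*0.01 + 374.5*0.86 + 18.2*0.64 + 405.5*0.17 = 425.842 sabins.
V = 17.5·21.4·6.1 = 2284.45 m³.
T = 0.161 V/A = 0.161·2284.45/425.842 = 0.86 s.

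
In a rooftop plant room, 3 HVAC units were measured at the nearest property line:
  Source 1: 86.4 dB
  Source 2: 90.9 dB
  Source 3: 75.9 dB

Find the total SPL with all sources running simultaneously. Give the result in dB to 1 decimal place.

Sum in the linear (power) domain: Σ 10^(Lᵢ/10) = 10^(86.4/10) + 10^(90.9/10) + 10^(75.9/10) = 1.706e+09.
Back to dB: 10·log₁₀ Σ = 92.3 dB.

92.3 dB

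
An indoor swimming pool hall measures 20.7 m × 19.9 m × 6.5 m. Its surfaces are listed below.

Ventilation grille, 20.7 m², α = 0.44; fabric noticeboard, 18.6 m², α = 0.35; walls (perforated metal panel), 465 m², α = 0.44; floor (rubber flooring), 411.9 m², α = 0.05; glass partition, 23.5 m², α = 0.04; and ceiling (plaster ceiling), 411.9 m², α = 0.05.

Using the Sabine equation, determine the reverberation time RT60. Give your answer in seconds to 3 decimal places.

A = Σ Sᵢαᵢ = 20.7·0.44 + 18.6·0.35 + 465·0.44 + 411.9·0.05 + 23.5·0.04 + 411.9·0.05 = 262.348 sabins.
V = 20.7·19.9·6.5 = 2677.545 m³.
T = 0.161 V/A = 0.161·2677.545/262.348 = 1.643 s.

1.643 sec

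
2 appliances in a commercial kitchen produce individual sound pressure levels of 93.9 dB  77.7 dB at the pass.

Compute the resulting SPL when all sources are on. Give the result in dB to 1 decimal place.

Σ 10^(Lᵢ/10) = 2.514e+09.
L_total = 10·log₁₀(2.514e+09) = 94.0 dB.

94.0 dB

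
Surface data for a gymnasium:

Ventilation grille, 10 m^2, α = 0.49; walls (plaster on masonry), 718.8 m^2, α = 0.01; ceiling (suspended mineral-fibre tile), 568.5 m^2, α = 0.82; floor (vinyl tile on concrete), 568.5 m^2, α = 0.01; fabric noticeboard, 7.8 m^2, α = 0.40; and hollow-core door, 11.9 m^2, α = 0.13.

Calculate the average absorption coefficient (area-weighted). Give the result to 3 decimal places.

0.259

S = Σ Sᵢ = 10 + 718.8 + 568.5 + 568.5 + 7.8 + 11.9 = 1885.5 m^2.
Σ(Sᵢαᵢ) = 10*0.49 + 718.8*0.01 + 568.5*0.82 + 568.5*0.01 + 7.8*0.40 + 11.9*0.13 = 488.610.
ᾱ = 488.610 / 1885.5 = 0.259.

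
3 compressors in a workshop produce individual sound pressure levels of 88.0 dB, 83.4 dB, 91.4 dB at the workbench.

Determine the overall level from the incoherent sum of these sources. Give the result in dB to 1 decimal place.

Σ 10^(Lᵢ/10) = 2.23e+09.
Combined level = 10 log₁₀(2.23e+09) = 93.5 dB.

93.5 dB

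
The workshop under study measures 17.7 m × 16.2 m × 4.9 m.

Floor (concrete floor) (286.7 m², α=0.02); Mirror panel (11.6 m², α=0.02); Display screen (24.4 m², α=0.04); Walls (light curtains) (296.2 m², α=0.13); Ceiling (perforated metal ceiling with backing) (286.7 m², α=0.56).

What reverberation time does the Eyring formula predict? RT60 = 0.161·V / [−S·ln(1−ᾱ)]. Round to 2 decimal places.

0.97 sec

Total surface area S = 286.7 + 11.6 + 24.4 + 296.2 + 286.7 = 905.6 m².
Absorption A = 286.7×0.02 + 11.6×0.02 + 24.4×0.04 + 296.2×0.13 + 286.7×0.56 = 206.000 sabins.
ᾱ = 206.000 / 905.6 = 0.2275.
−S·ln(1−ᾱ) = −905.6 × ln(1 − 0.2275) = 233.756.
V = 17.7 × 16.2 × 4.9 = 1405.026 m³.
T = 0.161·V/[−S·ln(1−ᾱ)] = 0.161·1405.026/233.756 = 0.97 s.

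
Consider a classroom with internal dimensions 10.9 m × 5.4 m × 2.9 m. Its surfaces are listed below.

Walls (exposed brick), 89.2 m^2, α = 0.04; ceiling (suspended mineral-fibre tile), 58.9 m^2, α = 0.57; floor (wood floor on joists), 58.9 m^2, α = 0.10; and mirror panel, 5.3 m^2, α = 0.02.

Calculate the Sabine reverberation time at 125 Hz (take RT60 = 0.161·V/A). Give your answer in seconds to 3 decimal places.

A = Σ Sᵢαᵢ = 89.2·0.04 + 58.9·0.57 + 58.9·0.10 + 5.3·0.02 = 43.137 sabins.
Volume V = 10.9 × 5.4 × 2.9 = 170.694 m³.
Sabine: RT60 = 0.161 × 170.694 / 43.137 = 0.637 s.

0.637 s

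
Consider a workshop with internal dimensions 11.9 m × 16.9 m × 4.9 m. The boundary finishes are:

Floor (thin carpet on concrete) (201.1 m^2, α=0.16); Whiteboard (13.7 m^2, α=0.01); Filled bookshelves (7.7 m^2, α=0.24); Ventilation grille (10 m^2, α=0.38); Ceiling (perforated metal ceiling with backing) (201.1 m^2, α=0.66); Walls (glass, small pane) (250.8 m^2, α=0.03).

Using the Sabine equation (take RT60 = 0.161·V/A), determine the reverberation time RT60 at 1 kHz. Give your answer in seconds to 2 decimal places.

A = Σ Sᵢαᵢ = 201.1×0.16 + 13.7×0.01 + 7.7×0.24 + 10×0.38 + 201.1×0.66 + 250.8×0.03 = 178.211 sabins.
Room volume: 985.439 m³.
Sabine: RT60 = 0.161 × 985.439 / 178.211 = 0.89 s.

0.89 sec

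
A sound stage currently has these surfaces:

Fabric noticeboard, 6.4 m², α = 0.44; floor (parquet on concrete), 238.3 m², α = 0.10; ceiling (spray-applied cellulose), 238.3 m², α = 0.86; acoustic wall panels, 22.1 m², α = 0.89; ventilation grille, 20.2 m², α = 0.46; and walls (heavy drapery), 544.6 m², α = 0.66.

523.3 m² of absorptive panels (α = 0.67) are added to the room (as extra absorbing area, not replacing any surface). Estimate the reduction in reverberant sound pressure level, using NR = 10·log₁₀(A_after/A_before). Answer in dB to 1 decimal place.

Total absorption A_before = 6.4·0.44 + 238.3·0.10 + 238.3·0.86 + 22.1·0.89 + 20.2·0.46 + 544.6·0.66
  = 2.816 + 23.830 + 204.938 + 19.669 + 9.292 + 359.436 = 619.981 m² sabins.
Added absorption = 523.3 × 0.67 = 350.611 sabins.
New total A_after = 970.592 sabins.
Reduction = 10 log₁₀(A_after/A_before) = 10 log₁₀(1.5655) = 1.9 dB.

1.9 dB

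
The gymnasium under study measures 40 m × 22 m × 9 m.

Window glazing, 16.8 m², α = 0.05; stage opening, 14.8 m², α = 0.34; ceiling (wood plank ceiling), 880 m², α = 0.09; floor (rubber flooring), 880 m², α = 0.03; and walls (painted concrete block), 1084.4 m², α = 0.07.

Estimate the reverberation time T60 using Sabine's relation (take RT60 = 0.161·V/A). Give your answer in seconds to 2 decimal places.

6.80 s

Equivalent absorption area: A = 16.8×0.05 + 14.8×0.34 + 880×0.09 + 880×0.03 + 1084.4×0.07 = 187.380 m².
Volume V = 40 × 22 × 9 = 7920 m³.
Sabine: RT60 = 0.161 × 7920 / 187.380 = 6.80 s.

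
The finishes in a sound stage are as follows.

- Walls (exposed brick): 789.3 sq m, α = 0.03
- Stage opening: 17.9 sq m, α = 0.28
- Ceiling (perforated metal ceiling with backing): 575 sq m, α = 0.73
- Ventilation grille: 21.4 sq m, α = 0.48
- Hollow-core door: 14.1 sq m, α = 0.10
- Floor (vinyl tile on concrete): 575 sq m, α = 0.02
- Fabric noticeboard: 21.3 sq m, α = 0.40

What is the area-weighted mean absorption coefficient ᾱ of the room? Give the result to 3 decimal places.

0.238

S = Σ Sᵢ = 789.3 + 17.9 + 575 + 21.4 + 14.1 + 575 + 21.3 = 2014.0 sq m.
Weighted sum Σ Sα = 480.143.
ᾱ = A/S = 0.238.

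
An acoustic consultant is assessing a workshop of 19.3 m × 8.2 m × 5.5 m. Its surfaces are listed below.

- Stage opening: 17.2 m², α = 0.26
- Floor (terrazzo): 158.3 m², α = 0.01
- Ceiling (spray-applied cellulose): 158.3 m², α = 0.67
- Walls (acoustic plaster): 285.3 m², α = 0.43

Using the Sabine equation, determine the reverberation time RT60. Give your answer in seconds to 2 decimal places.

Equivalent absorption area: A = 17.2×0.26 + 158.3×0.01 + 158.3×0.67 + 285.3×0.43 = 234.795 m².
Volume V = 19.3 × 8.2 × 5.5 = 870.43 m³.
RT60 = 0.161 · V / A = 0.161 × 870.43 / 234.795 = 0.60 s.

0.60 s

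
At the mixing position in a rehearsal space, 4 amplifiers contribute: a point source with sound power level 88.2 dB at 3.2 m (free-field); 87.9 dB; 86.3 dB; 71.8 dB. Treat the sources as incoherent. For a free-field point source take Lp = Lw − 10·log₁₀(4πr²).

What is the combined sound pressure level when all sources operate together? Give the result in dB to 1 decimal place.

90.3 dB

Source at 3.2 m: Lp = 88.2 − 10·log₁₀(4π·3.2²) = 88.2 − 10·log₁₀(128.680) = 67.1 dB.
Σ 10^(Lᵢ/10) = 1.063e+09.
Back to dB: 10·log₁₀ Σ = 90.3 dB.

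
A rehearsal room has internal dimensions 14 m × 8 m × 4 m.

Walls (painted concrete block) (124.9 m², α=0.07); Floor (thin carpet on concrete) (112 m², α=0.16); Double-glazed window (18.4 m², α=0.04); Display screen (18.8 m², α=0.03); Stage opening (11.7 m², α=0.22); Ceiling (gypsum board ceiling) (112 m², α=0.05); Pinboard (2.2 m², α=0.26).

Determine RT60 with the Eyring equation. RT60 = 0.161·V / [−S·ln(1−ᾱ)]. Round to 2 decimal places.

Total surface area S = 124.9 + 112 + 18.4 + 18.8 + 11.7 + 112 + 2.2 = 400.0 m².
Σ(Sᵢαᵢ) = 124.9·0.07 + 112·0.16 + 18.4·0.04 + 18.8·0.03 + 11.7·0.22 + 112·0.05 + 2.2·0.26 = 36.709.
ᾱ = 36.709 / 400.0 = 0.0918.
−S·ln(1−ᾱ) = −400.0 × ln(1 − 0.0918) = 38.516.
V = 14 × 8 × 4 = 448 m³.
T = 0.161·V/[−S·ln(1−ᾱ)] = 0.161·448/38.516 = 1.87 s.

1.87 sec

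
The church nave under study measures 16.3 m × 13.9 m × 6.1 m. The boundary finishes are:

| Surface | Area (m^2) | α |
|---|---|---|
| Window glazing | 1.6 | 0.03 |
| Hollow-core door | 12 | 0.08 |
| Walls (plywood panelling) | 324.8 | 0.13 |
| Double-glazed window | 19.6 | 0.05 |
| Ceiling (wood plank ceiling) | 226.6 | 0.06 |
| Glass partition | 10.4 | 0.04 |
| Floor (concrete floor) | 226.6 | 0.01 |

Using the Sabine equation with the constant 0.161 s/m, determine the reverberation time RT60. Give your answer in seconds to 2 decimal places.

Summing Sᵢαᵢ: 0.048 + 0.960 + 42.224 + 0.980 + 13.596 + 0.416 + 2.266 → A = 60.490 sabins.
V = 16.3·13.9·6.1 = 1382.077 m³.
Sabine: RT60 = 0.161 × 1382.077 / 60.490 = 3.68 s.

3.68 seconds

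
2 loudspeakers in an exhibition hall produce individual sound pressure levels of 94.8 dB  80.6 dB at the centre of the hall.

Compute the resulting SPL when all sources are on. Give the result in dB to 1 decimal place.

95.0 dB

Sum in the linear (power) domain: Σ 10^(Lᵢ/10) = 10^(94.8/10) + 10^(80.6/10) = 3.135e+09.
Combined level = 10 log₁₀(3.135e+09) = 95.0 dB.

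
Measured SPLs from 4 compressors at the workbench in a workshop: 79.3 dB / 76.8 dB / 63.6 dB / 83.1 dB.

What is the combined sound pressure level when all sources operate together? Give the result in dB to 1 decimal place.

Σ 10^(Lᵢ/10) = 3.394e+08.
Back to dB: 10·log₁₀ Σ = 85.3 dB.

85.3 dB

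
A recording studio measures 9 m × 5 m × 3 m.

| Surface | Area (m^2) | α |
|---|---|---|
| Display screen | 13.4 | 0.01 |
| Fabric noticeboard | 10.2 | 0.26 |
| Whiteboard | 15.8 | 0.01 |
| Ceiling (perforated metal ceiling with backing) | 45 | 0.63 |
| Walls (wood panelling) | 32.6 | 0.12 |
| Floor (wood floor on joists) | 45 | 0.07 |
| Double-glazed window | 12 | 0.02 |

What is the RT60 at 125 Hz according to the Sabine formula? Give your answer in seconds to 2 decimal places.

A = Σ Sᵢαᵢ = 13.4×0.01 + 10.2×0.26 + 15.8×0.01 + 45×0.63 + 32.6×0.12 + 45×0.07 + 12×0.02 = 38.596 sabins.
Volume V = 9 × 5 × 3 = 135 m³.
T = 0.161 V/A = 0.161·135/38.596 = 0.56 s.

0.56 sec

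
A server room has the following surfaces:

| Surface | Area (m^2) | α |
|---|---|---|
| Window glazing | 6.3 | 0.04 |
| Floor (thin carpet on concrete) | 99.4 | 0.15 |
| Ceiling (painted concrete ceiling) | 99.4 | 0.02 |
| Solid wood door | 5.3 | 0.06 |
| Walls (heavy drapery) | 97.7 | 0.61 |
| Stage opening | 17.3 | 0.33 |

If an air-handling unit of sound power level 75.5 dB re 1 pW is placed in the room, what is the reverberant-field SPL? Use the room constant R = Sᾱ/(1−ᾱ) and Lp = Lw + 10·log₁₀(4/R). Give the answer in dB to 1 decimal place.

61.1 dB

A = 82.774 sabins; S = 325.4 m^2.
ᾱ = 82.774/325.4 = 0.2544; R = Sᾱ/(1−ᾱ) = 82.774/(1−0.2544) = 111.017 m^2.
Lp = 75.5 + 10·log₁₀(4/111.017) = 75.5 + (-14.43) = 61.1 dB.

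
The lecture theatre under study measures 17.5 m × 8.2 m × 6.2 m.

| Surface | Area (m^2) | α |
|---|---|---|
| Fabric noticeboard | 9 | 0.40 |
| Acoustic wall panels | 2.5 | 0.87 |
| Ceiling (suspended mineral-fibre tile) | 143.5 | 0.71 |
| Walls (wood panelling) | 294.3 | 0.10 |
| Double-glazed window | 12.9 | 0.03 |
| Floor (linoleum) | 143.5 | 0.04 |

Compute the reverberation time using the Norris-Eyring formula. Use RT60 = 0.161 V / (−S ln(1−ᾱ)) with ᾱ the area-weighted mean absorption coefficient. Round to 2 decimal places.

0.88 seconds

S = Σ Sᵢ = 605.7 m^2.
Σ(Sᵢαᵢ) = 9×0.40 + 2.5×0.87 + 143.5×0.71 + 294.3×0.10 + 12.9×0.03 + 143.5×0.04 = 143.217.
Mean coefficient ᾱ = A/S = 0.2364.
Eyring denominator: −S ln(1−ᾱ) = 163.364.
V = 17.5 × 8.2 × 6.2 = 889.7 m³.
RT60 = 0.161 × 889.7 / 163.364 = 0.88 s.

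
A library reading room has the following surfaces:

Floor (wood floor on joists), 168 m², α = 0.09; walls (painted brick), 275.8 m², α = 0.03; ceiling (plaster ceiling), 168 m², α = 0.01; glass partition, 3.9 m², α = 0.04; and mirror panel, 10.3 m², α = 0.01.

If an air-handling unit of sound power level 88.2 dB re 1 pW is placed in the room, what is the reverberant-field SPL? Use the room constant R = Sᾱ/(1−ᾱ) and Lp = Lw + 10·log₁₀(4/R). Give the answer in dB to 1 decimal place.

80.0 dB

Σ(Sᵢαᵢ) = 168·0.09 + 275.8·0.03 + 168·0.01 + 3.9·0.04 + 10.3·0.01 = 25.333; total area S = 626.0 m².
ᾱ = 0.0405, so room constant R = A/(1−ᾱ) = 26.402 m².
Lp = 88.2 + 10·log₁₀(4/26.402) = 88.2 + (-8.20) = 80.0 dB.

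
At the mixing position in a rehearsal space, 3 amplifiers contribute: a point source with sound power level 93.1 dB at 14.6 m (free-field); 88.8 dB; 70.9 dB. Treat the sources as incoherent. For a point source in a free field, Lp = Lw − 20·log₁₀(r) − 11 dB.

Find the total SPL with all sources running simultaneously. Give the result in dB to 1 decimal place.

Source at 14.6 m: Lp = 93.1 − 20·log₁₀(14.6) − 11 = 58.8 dB.
Sum in the linear (power) domain: Σ 10^(Lᵢ/10) = 10^(58.8/10) + 10^(88.8/10) + 10^(70.9/10) = 7.716e+08.
Combined level = 10 log₁₀(7.716e+08) = 88.9 dB.

88.9 dB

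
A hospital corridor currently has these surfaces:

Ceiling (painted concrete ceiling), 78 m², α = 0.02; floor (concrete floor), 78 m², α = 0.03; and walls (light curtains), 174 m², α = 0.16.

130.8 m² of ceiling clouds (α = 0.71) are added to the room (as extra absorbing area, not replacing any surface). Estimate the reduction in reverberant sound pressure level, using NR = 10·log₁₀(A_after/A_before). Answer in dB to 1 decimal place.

5.9 dB

Equivalent absorption area: A_before = 78*0.02 + 78*0.03 + 174*0.16 = 31.740 m².
Treatment contributes 130.8·0.71 = 92.868 sabins.
A_after = 31.740 + 92.868 = 124.608 sabins.
Reduction = 10 log₁₀(A_after/A_before) = 10 log₁₀(3.9259) = 5.9 dB.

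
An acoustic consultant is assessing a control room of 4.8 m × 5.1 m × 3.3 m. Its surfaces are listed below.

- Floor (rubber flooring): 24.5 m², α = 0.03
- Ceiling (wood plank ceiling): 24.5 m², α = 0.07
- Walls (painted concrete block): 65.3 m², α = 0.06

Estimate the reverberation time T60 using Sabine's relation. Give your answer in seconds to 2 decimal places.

2.04 seconds

Total absorption A = 24.5·0.03 + 24.5·0.07 + 65.3·0.06
  = 0.735 + 1.715 + 3.918 = 6.368 m² sabins.
V = 4.8·5.1·3.3 = 80.784 m³.
RT60 = 0.161 · V / A = 0.161 × 80.784 / 6.368 = 2.04 s.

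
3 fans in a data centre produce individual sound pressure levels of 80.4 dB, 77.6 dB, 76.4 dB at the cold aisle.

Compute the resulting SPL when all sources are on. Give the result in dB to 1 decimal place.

Converting to relative power and adding: 10^(80.4/10) + 10^(77.6/10) + 10^(76.4/10) = 2.108e+08.
Back to dB: 10·log₁₀ Σ = 83.2 dB.

83.2 dB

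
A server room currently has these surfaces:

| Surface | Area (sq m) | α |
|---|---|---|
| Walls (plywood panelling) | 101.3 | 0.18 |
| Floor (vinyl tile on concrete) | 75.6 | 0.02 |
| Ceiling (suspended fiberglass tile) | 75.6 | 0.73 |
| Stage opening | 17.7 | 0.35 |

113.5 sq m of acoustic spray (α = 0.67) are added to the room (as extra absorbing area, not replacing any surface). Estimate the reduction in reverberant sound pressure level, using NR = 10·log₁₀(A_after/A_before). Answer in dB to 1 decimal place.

A_before = Σ Sᵢαᵢ = 101.3·0.18 + 75.6·0.02 + 75.6·0.73 + 17.7·0.35 = 81.129 sabins.
Treatment contributes 113.5·0.67 = 76.045 sabins.
New total A_after = 157.174 sabins.
NR = 10·log₁₀(157.174/81.129) = 2.9 dB.

2.9 dB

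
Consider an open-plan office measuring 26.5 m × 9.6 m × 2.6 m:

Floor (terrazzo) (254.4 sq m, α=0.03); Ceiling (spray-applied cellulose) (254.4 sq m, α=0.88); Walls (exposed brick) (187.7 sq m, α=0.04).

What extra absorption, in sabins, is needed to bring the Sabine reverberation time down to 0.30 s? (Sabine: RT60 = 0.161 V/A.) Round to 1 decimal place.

Total absorption A₁ = 254.4*0.03 + 254.4*0.88 + 187.7*0.04
  = 7.632 + 223.872 + 7.508 = 239.012 sq m sabins.
For T = 0.30 s, need A₂ = 0.161·V/T = 0.161·661.44/0.30 = 354.973 sabins.
Additional absorption ΔA = 354.973 − 239.012 = 116.0 sabins.

116.0 sabins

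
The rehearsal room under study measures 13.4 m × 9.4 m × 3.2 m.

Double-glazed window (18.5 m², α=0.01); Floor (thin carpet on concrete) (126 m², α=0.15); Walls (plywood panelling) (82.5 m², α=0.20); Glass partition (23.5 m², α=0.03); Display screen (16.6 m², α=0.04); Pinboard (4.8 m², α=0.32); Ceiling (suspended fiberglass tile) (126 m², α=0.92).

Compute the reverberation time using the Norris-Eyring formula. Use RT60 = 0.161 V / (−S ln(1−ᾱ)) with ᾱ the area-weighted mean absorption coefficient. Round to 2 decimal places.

S = Σ Sᵢ = 397.9 m².
Absorption A = 18.5·0.01 + 126·0.15 + 82.5·0.20 + 23.5·0.03 + 16.6·0.04 + 4.8·0.32 + 126·0.92 = 154.410 sabins.
Mean coefficient ᾱ = A/S = 0.3881.
Eyring denominator: −S ln(1−ᾱ) = 195.443.
V = 13.4 × 9.4 × 3.2 = 403.072 m³.
RT60 = 0.161 × 403.072 / 195.443 = 0.33 s.

0.33 seconds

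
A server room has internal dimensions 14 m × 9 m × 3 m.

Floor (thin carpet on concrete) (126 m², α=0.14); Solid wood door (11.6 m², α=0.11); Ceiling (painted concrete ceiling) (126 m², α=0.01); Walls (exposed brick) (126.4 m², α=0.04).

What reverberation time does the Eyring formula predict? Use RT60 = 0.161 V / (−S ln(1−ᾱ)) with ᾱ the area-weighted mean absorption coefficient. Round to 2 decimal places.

S = Σ Sᵢ = 390.0 m².
Σ(Sᵢαᵢ) = 126×0.14 + 11.6×0.11 + 126×0.01 + 126.4×0.04 = 25.232.
Mean coefficient ᾱ = A/S = 0.0647.
Eyring denominator: −S ln(1−ᾱ) = 26.086.
V = 14 × 9 × 3 = 378 m³.
T = 0.161·V/[−S·ln(1−ᾱ)] = 0.161·378/26.086 = 2.33 s.

2.33 seconds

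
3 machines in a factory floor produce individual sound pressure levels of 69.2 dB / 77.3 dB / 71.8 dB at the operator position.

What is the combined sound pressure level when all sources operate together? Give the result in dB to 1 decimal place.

Sum in the linear (power) domain: Σ 10^(Lᵢ/10) = 10^(69.2/10) + 10^(77.3/10) + 10^(71.8/10) = 7.716e+07.
Back to dB: 10·log₁₀ Σ = 78.9 dB.

78.9 dB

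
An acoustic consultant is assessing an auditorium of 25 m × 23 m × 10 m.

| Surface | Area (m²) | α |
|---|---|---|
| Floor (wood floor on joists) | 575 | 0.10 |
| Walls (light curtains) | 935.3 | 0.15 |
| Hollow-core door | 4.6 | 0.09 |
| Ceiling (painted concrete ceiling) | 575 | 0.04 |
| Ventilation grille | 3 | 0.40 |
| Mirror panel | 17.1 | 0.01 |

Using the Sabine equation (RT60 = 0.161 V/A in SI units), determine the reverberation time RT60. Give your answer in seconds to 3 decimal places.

4.159 s

Summing Sᵢαᵢ: 57.500 + 140.295 + 0.414 + 23.000 + 1.200 + 0.171 → A = 222.580 sabins.
Room volume: 5750 m³.
RT60 = 0.161 · V / A = 0.161 × 5750 / 222.580 = 4.159 s.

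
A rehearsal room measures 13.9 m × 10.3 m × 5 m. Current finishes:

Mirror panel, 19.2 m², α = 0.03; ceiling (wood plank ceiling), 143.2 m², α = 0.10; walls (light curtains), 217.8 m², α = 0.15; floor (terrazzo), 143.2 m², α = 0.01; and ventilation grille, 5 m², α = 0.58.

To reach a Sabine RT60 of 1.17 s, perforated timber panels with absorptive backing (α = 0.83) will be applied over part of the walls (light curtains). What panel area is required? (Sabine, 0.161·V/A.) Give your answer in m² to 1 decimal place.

68.5

Summing Sᵢαᵢ: 0.576 + 14.320 + 32.670 + 1.432 + 2.900 → A₁ = 51.898 sabins.
V = 715.85 m³. Target absorption A₂ = 0.161 × 715.85 / 1.17 = 98.506 sabins.
ΔA needed = 98.506 − 51.898 = 46.608 sabins.
Each m² of panel replacing the walls (light curtains) adds (0.83 − 0.15) = 0.68 sabins.
Panel area = 46.608 / 0.68 = 68.5 m².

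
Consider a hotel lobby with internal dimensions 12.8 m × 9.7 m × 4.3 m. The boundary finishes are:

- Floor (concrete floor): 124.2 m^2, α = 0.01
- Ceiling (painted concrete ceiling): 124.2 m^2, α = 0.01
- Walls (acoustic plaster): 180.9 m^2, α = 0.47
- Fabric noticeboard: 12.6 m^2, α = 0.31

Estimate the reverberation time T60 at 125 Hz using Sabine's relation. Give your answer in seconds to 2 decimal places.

Summing Sᵢαᵢ: 1.242 + 1.242 + 85.023 + 3.906 → A = 91.413 sabins.
Room volume: 533.888 m³.
RT60 = 0.161 · V / A = 0.161 × 533.888 / 91.413 = 0.94 s.

0.94 seconds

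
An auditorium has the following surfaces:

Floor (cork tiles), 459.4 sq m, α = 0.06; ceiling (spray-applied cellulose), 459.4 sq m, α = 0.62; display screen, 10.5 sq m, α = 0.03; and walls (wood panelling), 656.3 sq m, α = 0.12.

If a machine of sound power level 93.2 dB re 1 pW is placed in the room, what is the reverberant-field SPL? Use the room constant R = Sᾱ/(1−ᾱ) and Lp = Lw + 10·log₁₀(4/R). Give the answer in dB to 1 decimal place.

72.1 dB

Σ(Sᵢαᵢ) = 459.4×0.06 + 459.4×0.62 + 10.5×0.03 + 656.3×0.12 = 391.463; total area S = 1585.6 sq m.
ᾱ = 0.2469, so room constant R = A/(1−ᾱ) = 519.802 sq m.
Lp = Lw + 10 log₁₀(4/R) = 93.2 -21.14 = 72.1 dB.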